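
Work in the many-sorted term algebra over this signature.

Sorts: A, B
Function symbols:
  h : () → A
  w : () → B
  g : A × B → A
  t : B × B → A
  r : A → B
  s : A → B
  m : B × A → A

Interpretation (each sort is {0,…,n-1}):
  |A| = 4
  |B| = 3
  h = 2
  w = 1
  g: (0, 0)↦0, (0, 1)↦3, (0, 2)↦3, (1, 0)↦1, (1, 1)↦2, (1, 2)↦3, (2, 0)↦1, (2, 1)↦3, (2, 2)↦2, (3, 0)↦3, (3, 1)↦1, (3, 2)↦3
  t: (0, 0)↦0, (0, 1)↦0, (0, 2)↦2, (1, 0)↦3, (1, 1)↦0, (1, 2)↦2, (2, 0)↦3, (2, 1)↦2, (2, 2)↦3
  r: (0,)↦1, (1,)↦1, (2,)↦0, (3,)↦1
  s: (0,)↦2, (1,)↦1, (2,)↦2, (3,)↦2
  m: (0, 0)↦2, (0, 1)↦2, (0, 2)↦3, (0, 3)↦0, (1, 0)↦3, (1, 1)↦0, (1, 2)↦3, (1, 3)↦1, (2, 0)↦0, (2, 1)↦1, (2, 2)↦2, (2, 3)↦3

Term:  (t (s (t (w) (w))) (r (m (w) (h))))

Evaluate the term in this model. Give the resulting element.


value = 2

  w = 1
  w = 1
  (t (w) (w)) = t(1, 1) = 0
  (s (t (w) (w))) = s(0,) = 2
  w = 1
  h = 2
  (m (w) (h)) = m(1, 2) = 3
  (r (m (w) (h))) = r(3,) = 1
  (t (s (t (w) (w))) (r (m (w) (h)))) = t(2, 1) = 2


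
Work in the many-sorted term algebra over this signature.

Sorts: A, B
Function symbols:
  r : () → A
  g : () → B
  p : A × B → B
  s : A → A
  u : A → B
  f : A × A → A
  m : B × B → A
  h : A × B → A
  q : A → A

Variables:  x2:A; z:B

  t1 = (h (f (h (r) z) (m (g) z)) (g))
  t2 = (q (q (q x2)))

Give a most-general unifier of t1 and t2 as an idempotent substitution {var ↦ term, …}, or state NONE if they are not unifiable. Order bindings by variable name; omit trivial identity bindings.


head clash or occurs-check failure — not unifiable

NONE (not unifiable)


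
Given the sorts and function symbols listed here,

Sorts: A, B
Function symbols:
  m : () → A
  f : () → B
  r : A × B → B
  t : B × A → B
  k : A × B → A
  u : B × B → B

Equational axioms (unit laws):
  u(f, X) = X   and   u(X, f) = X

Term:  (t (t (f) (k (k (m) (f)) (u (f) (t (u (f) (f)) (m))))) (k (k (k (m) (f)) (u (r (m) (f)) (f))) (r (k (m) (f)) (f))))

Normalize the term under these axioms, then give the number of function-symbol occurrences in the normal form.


size = 23

1. (t (t (f) (k (k (m) (f)) (u (f) (t (u (f) (f)) (m))))) (k (k (k (m) (f)) (u (r (m) (f)) (f))) (r (k (m) (f)) (f))))  →  (t (t (f) (k (k (m) (f)) (t (u (f) (f)) (m)))) (k (k (k (m) (f)) (u (r (m) (f)) (f))) (r (k (m) (f)) (f))))
2. (t (t (f) (k (k (m) (f)) (t (u (f) (f)) (m)))) (k (k (k (m) (f)) (u (r (m) (f)) (f))) (r (k (m) (f)) (f))))  →  (t (t (f) (k (k (m) (f)) (t (f) (m)))) (k (k (k (m) (f)) (u (r (m) (f)) (f))) (r (k (m) (f)) (f))))
3. (t (t (f) (k (k (m) (f)) (t (f) (m)))) (k (k (k (m) (f)) (u (r (m) (f)) (f))) (r (k (m) (f)) (f))))  →  (t (t (f) (k (k (m) (f)) (t (f) (m)))) (k (k (k (m) (f)) (r (m) (f))) (r (k (m) (f)) (f))))
normal form: (t (t (f) (k (k (m) (f)) (t (f) (m)))) (k (k (k (m) (f)) (r (m) (f))) (r (k (m) (f)) (f))))


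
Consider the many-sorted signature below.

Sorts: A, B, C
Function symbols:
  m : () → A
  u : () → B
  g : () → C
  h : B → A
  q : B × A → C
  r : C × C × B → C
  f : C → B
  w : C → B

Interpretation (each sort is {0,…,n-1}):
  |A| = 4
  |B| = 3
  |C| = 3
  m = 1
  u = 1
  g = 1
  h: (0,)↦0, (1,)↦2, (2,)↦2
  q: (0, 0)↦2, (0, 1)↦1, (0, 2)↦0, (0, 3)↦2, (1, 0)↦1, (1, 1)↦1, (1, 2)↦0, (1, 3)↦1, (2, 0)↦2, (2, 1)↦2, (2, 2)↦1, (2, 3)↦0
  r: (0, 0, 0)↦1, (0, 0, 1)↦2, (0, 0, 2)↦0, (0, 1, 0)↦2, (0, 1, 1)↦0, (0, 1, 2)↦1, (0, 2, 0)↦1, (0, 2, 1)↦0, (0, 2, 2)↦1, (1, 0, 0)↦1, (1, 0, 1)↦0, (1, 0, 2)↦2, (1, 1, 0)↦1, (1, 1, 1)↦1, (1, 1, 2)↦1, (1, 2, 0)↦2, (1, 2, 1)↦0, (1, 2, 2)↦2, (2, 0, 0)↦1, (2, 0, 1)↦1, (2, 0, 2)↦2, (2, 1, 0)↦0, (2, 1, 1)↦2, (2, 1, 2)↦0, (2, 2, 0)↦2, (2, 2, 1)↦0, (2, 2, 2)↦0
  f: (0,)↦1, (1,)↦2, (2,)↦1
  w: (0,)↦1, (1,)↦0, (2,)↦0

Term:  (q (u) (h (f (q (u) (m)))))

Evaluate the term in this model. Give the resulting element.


value = 0

  u = 1
  u = 1
  m = 1
  (q (u) (m)) = q(1, 1) = 1
  (f (q (u) (m))) = f(1,) = 2
  (h (f (q (u) (m)))) = h(2,) = 2
  (q (u) (h (f (q (u) (m))))) = q(1, 2) = 0


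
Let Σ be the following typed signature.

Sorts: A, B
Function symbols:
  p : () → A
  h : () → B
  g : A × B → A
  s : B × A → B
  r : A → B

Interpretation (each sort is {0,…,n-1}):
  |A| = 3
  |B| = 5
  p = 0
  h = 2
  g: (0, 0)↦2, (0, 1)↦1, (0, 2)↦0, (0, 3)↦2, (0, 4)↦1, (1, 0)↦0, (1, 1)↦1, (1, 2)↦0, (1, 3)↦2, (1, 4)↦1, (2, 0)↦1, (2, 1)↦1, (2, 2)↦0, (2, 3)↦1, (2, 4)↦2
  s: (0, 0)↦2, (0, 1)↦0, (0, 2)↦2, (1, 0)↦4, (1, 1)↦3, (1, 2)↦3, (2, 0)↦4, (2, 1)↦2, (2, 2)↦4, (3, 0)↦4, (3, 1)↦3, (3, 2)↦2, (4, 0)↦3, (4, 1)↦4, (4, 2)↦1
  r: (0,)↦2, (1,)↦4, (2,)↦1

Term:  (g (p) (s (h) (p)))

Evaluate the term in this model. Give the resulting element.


  p = 0
  h = 2
  p = 0
  (s (h) (p)) = s(2, 0) = 4
  (g (p) (s (h) (p))) = g(0, 4) = 1

value = 1


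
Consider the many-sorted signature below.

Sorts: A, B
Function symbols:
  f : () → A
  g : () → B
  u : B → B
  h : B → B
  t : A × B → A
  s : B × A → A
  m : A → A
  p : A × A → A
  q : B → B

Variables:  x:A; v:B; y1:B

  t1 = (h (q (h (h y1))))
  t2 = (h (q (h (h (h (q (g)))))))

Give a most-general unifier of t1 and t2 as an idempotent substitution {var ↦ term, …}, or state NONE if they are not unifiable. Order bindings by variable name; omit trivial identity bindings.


{y1 ↦ (h (q (g)))}


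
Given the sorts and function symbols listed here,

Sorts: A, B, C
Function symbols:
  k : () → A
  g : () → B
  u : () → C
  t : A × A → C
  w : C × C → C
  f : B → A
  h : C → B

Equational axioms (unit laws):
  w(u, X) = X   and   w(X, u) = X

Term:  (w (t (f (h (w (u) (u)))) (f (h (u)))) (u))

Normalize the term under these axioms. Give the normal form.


1. (w (t (f (h (w (u) (u)))) (f (h (u)))) (u))  →  (t (f (h (w (u) (u)))) (f (h (u))))
2. (t (f (h (w (u) (u)))) (f (h (u))))  →  (t (f (h (u))) (f (h (u))))

normal form = (t (f (h (u))) (f (h (u))))


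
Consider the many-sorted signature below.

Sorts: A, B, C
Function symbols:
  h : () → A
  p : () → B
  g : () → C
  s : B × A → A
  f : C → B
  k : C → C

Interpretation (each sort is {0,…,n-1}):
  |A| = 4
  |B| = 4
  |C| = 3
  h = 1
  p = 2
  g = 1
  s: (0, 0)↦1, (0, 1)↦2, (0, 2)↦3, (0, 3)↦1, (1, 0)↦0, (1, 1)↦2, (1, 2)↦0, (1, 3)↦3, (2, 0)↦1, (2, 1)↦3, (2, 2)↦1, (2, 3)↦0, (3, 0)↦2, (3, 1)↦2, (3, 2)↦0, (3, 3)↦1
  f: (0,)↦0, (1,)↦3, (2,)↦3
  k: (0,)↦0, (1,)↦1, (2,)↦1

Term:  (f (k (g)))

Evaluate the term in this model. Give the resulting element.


  g = 1
  (k (g)) = k(1,) = 1
  (f (k (g))) = f(1,) = 3

value = 3


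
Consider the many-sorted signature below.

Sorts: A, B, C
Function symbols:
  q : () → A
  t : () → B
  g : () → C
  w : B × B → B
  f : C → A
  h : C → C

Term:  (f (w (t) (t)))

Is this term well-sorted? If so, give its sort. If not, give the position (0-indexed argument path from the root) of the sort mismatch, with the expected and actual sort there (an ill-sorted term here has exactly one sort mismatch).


ill-sorted at position [0]: expected C, got B

    (t) : B
    (t) : B
  (w (t) (t)) : B
(f (w (t) (t))) : ✗ arg 0 at [0] has sort B, expected C


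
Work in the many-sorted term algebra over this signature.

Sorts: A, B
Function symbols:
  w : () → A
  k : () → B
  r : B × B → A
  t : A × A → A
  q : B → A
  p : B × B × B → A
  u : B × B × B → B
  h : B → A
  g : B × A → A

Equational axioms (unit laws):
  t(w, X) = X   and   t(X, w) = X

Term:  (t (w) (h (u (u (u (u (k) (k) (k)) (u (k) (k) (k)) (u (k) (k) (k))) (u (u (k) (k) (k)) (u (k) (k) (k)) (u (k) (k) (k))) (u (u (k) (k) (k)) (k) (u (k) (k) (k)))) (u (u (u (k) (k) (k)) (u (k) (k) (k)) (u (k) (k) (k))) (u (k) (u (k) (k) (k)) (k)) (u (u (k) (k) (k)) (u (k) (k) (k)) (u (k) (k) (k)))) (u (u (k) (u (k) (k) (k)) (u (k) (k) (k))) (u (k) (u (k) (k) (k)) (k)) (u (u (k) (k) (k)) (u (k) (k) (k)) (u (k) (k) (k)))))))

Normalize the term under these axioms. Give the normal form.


1. (t (w) (h (u (u (u (u (k) (k) (k)) (u (k) (k) (k)) (u (k) (k) (k))) (u (u (k) (k) (k)) (u (k) (k) (k)) (u (k) (k) (k))) (u (u (k) (k) (k)) (k) (u (k) (k) (k)))) (u (u (u (k) (k) (k)) (u (k) (k) (k)) (u (k) (k) (k))) (u (k) (u (k) (k) (k)) (k)) (u (u (k) (k) (k)) (u (k) (k) (k)) (u (k) (k) (k)))) (u (u (k) (u (k) (k) (k)) (u (k) (k) (k))) (u (k) (u (k) (k) (k)) (k)) (u (u (k) (k) (k)) (u (k) (k) (k)) (u (k) (k) (k)))))))  →  (h (u (u (u (u (k) (k) (k)) (u (k) (k) (k)) (u (k) (k) (k))) (u (u (k) (k) (k)) (u (k) (k) (k)) (u (k) (k) (k))) (u (u (k) (k) (k)) (k) (u (k) (k) (k)))) (u (u (u (k) (k) (k)) (u (k) (k) (k)) (u (k) (k) (k))) (u (k) (u (k) (k) (k)) (k)) (u (u (k) (k) (k)) (u (k) (k) (k)) (u (k) (k) (k)))) (u (u (k) (u (k) (k) (k)) (u (k) (k) (k))) (u (k) (u (k) (k) (k)) (k)) (u (u (k) (k) (k)) (u (k) (k) (k)) (u (k) (k) (k))))))

normal form = (h (u (u (u (u (k) (k) (k)) (u (k) (k) (k)) (u (k) (k) (k))) (u (u (k) (k) (k)) (u (k) (k) (k)) (u (k) (k) (k))) (u (u (k) (k) (k)) (k) (u (k) (k) (k)))) (u (u (u (k) (k) (k)) (u (k) (k) (k)) (u (k) (k) (k))) (u (k) (u (k) (k) (k)) (k)) (u (u (k) (k) (k)) (u (k) (k) (k)) (u (k) (k) (k)))) (u (u (k) (u (k) (k) (k)) (u (k) (k) (k))) (u (k) (u (k) (k) (k)) (k)) (u (u (k) (k) (k)) (u (k) (k) (k)) (u (k) (k) (k))))))


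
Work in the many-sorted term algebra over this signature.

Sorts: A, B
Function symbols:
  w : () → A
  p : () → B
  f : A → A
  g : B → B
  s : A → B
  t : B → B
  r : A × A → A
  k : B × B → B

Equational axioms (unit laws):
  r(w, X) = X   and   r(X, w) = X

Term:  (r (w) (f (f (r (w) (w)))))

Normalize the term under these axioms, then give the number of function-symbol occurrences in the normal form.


1. (r (w) (f (f (r (w) (w)))))  →  (f (f (r (w) (w))))
2. (f (f (r (w) (w))))  →  (f (f (w)))
normal form: (f (f (w)))

size = 3


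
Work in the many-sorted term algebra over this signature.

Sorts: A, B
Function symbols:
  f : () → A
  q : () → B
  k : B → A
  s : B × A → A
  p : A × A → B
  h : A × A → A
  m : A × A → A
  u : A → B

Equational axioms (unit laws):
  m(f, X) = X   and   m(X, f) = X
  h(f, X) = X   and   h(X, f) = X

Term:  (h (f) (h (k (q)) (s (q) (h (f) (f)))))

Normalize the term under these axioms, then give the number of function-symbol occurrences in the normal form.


size = 6

1. (h (f) (h (k (q)) (s (q) (h (f) (f)))))  →  (h (k (q)) (s (q) (h (f) (f))))
2. (h (k (q)) (s (q) (h (f) (f))))  →  (h (k (q)) (s (q) (f)))
normal form: (h (k (q)) (s (q) (f)))


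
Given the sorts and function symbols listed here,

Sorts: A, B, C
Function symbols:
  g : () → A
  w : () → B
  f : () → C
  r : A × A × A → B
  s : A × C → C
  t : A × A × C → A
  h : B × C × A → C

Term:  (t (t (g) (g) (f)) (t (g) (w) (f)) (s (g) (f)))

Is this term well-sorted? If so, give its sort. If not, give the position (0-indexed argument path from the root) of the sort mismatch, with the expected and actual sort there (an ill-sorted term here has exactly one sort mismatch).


ill-sorted at position [1, 1]: expected A, got B

    (g) : A
    (g) : A
    (f) : C
  (t (g) (g) (f)) : A
    (g) : A
    (w) : B
    (f) : C
  (t (g) (w) (f)) : ✗ arg 1 at [1, 1] has sort B, expected A
    (g) : A
    (f) : C
  (s (g) (f)) : C


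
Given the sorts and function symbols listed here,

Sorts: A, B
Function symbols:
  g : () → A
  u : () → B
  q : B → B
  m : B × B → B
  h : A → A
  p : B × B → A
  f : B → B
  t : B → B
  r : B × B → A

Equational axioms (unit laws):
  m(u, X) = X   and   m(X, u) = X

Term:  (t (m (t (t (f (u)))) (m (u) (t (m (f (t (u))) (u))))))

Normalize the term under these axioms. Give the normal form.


normal form = (t (m (t (t (f (u)))) (t (f (t (u))))))

1. (t (m (t (t (f (u)))) (m (u) (t (m (f (t (u))) (u))))))  →  (t (m (t (t (f (u)))) (t (m (f (t (u))) (u)))))
2. (t (m (t (t (f (u)))) (t (m (f (t (u))) (u)))))  →  (t (m (t (t (f (u)))) (t (f (t (u))))))


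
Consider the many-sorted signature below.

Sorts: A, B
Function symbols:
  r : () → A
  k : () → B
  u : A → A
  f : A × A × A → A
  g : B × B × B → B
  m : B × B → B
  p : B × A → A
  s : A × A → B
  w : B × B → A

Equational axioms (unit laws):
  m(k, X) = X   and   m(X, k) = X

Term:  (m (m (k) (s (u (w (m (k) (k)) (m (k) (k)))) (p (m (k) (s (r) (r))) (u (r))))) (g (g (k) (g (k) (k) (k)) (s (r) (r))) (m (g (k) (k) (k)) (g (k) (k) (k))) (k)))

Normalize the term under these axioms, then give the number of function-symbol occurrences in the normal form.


1. (m (m (k) (s (u (w (m (k) (k)) (m (k) (k)))) (p (m (k) (s (r) (r))) (u (r))))) (g (g (k) (g (k) (k) (k)) (s (r) (r))) (m (g (k) (k) (k)) (g (k) (k) (k))) (k)))  →  (m (s (u (w (m (k) (k)) (m (k) (k)))) (p (m (k) (s (r) (r))) (u (r)))) (g (g (k) (g (k) (k) (k)) (s (r) (r))) (m (g (k) (k) (k)) (g (k) (k) (k))) (k)))
2. (m (s (u (w (m (k) (k)) (m (k) (k)))) (p (m (k) (s (r) (r))) (u (r)))) (g (g (k) (g (k) (k) (k)) (s (r) (r))) (m (g (k) (k) (k)) (g (k) (k) (k))) (k)))  →  (m (s (u (w (k) (m (k) (k)))) (p (m (k) (s (r) (r))) (u (r)))) (g (g (k) (g (k) (k) (k)) (s (r) (r))) (m (g (k) (k) (k)) (g (k) (k) (k))) (k)))
3. (m (s (u (w (k) (m (k) (k)))) (p (m (k) (s (r) (r))) (u (r)))) (g (g (k) (g (k) (k) (k)) (s (r) (r))) (m (g (k) (k) (k)) (g (k) (k) (k))) (k)))  →  (m (s (u (w (k) (k))) (p (m (k) (s (r) (r))) (u (r)))) (g (g (k) (g (k) (k) (k)) (s (r) (r))) (m (g (k) (k) (k)) (g (k) (k) (k))) (k)))
4. (m (s (u (w (k) (k))) (p (m (k) (s (r) (r))) (u (r)))) (g (g (k) (g (k) (k) (k)) (s (r) (r))) (m (g (k) (k) (k)) (g (k) (k) (k))) (k)))  →  (m (s (u (w (k) (k))) (p (s (r) (r)) (u (r)))) (g (g (k) (g (k) (k) (k)) (s (r) (r))) (m (g (k) (k) (k)) (g (k) (k) (k))) (k)))
normal form: (m (s (u (w (k) (k))) (p (s (r) (r)) (u (r)))) (g (g (k) (g (k) (k) (k)) (s (r) (r))) (m (g (k) (k) (k)) (g (k) (k) (k))) (k)))

size = 32


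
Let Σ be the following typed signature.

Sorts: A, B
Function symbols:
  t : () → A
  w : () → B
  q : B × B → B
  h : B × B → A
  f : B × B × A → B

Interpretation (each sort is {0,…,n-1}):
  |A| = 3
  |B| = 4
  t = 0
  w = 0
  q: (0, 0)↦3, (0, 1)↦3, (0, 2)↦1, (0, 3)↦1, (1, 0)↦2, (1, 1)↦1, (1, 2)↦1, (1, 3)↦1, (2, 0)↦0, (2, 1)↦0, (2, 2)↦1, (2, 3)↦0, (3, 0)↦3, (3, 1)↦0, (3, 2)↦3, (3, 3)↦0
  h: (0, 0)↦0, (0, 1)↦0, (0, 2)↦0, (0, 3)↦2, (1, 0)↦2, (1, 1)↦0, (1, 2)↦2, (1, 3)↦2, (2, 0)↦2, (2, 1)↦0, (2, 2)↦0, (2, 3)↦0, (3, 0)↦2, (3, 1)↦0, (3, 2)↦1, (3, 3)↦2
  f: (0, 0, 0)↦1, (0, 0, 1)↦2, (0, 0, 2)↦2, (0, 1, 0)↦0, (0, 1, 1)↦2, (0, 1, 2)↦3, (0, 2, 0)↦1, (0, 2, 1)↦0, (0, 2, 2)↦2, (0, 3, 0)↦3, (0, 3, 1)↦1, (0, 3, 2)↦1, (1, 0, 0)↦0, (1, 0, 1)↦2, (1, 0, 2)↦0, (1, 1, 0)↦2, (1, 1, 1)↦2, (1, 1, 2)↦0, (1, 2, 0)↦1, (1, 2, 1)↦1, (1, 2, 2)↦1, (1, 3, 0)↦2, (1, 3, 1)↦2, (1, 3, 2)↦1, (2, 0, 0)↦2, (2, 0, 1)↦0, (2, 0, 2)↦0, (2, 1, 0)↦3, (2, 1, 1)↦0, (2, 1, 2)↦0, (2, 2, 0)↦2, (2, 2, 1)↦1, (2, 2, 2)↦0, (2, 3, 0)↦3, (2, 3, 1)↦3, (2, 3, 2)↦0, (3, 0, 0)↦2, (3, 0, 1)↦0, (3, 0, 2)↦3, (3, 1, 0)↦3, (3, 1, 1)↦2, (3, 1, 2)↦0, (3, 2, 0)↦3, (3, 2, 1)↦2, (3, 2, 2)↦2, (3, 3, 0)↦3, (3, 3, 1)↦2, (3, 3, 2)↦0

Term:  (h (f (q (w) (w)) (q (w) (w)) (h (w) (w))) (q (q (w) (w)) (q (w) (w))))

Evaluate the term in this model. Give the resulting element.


value = 2

  w = 0
  w = 0
  (q (w) (w)) = q(0, 0) = 3
  w = 0
  w = 0
  (q (w) (w)) = q(0, 0) = 3
  w = 0
  w = 0
  (h (w) (w)) = h(0, 0) = 0
  (f (q (w) (w)) (q (w) (w)) (h (w) (w))) = f(3, 3, 0) = 3
  w = 0
  w = 0
  (q (w) (w)) = q(0, 0) = 3
  w = 0
  w = 0
  (q (w) (w)) = q(0, 0) = 3
  (q (q (w) (w)) (q (w) (w))) = q(3, 3) = 0
  (h (f (q (w) (w)) (q (w) (w)) (h (w) (w))) (q (q (w) (w)) (q (w) (w)))) = h(3, 0) = 2


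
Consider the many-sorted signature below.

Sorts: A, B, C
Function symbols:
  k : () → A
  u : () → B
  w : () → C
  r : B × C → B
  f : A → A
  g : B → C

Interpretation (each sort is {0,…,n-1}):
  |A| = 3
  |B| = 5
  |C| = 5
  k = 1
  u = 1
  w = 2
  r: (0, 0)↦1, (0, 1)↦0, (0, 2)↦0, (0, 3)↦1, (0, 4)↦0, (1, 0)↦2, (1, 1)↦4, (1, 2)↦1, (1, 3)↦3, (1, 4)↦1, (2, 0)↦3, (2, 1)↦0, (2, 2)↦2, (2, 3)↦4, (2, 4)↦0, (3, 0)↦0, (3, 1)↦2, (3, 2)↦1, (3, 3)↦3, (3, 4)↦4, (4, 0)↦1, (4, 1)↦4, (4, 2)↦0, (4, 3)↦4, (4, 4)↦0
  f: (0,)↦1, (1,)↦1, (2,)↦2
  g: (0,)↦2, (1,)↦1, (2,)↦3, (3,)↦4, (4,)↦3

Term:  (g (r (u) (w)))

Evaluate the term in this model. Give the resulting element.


value = 1

  u = 1
  w = 2
  (r (u) (w)) = r(1, 2) = 1
  (g (r (u) (w))) = g(1,) = 1


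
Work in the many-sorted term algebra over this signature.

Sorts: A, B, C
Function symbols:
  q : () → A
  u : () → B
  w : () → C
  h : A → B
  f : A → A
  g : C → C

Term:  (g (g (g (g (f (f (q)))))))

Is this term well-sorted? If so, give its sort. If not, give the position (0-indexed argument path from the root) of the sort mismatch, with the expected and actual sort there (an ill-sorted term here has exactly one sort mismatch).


            (q) : A
          (f (q)) : A
        (f (f (q))) : A
      (g (f (f (q)))) : ✗ arg 0 at [0, 0, 0, 0] has sort A, expected C

ill-sorted at position [0, 0, 0, 0]: expected C, got A


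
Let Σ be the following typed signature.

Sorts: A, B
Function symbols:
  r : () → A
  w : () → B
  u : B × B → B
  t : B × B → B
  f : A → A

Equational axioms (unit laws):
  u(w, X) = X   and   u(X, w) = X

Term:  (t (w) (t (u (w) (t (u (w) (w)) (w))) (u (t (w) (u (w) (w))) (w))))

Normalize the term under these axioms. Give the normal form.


1. (t (w) (t (u (w) (t (u (w) (w)) (w))) (u (t (w) (u (w) (w))) (w))))  →  (t (w) (t (t (u (w) (w)) (w)) (u (t (w) (u (w) (w))) (w))))
2. (t (w) (t (t (u (w) (w)) (w)) (u (t (w) (u (w) (w))) (w))))  →  (t (w) (t (t (w) (w)) (u (t (w) (u (w) (w))) (w))))
3. (t (w) (t (t (w) (w)) (u (t (w) (u (w) (w))) (w))))  →  (t (w) (t (t (w) (w)) (t (w) (u (w) (w)))))
4. (t (w) (t (t (w) (w)) (t (w) (u (w) (w)))))  →  (t (w) (t (t (w) (w)) (t (w) (w))))

normal form = (t (w) (t (t (w) (w)) (t (w) (w))))


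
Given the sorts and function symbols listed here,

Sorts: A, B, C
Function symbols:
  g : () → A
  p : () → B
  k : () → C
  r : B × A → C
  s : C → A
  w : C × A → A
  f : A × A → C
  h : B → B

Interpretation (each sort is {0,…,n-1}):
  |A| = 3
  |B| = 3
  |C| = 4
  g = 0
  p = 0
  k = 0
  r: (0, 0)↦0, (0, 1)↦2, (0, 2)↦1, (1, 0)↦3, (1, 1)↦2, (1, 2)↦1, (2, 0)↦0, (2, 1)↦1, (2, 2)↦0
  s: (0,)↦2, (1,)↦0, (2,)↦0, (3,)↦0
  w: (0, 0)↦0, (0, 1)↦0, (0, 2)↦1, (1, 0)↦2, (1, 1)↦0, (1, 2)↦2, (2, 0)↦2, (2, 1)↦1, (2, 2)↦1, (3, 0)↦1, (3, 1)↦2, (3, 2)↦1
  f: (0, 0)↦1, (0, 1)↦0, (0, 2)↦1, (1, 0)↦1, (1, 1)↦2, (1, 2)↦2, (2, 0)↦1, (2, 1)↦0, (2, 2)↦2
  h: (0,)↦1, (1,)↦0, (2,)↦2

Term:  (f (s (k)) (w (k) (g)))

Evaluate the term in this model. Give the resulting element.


  k = 0
  (s (k)) = s(0,) = 2
  k = 0
  g = 0
  (w (k) (g)) = w(0, 0) = 0
  (f (s (k)) (w (k) (g))) = f(2, 0) = 1

value = 1


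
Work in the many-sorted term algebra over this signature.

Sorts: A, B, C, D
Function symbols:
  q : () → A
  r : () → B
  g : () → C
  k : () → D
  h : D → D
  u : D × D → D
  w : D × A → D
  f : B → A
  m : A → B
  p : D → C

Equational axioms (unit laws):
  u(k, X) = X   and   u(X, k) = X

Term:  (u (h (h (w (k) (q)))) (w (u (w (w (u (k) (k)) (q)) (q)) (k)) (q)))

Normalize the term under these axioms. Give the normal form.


1. (u (h (h (w (k) (q)))) (w (u (w (w (u (k) (k)) (q)) (q)) (k)) (q)))  →  (u (h (h (w (k) (q)))) (w (w (w (u (k) (k)) (q)) (q)) (q)))
2. (u (h (h (w (k) (q)))) (w (w (w (u (k) (k)) (q)) (q)) (q)))  →  (u (h (h (w (k) (q)))) (w (w (w (k) (q)) (q)) (q)))

normal form = (u (h (h (w (k) (q)))) (w (w (w (k) (q)) (q)) (q)))


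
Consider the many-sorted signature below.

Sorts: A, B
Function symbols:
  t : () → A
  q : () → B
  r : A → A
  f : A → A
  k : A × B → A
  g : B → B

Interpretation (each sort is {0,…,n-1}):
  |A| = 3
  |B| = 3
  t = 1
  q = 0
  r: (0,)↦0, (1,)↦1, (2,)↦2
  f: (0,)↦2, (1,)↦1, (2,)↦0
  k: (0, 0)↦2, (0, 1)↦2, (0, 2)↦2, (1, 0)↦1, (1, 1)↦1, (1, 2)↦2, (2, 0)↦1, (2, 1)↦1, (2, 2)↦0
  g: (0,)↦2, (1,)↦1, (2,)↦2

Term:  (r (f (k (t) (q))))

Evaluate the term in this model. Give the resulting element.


value = 1

  t = 1
  q = 0
  (k (t) (q)) = k(1, 0) = 1
  (f (k (t) (q))) = f(1,) = 1
  (r (f (k (t) (q)))) = r(1,) = 1


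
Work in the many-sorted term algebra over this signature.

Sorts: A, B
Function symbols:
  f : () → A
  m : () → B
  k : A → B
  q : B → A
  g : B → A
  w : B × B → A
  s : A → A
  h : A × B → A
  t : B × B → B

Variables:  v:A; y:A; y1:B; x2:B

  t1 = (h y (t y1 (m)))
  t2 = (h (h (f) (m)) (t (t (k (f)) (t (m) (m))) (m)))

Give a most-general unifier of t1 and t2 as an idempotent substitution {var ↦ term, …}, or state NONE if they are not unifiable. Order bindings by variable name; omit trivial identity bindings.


{y ↦ (h (f) (m)), y1 ↦ (t (k (f)) (t (m) (m)))}


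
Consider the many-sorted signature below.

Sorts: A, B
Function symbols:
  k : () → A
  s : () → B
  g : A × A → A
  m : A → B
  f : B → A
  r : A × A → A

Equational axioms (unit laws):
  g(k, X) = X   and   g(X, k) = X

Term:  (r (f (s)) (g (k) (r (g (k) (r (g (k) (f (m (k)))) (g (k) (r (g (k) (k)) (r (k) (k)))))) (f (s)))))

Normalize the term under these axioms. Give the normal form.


1. (r (f (s)) (g (k) (r (g (k) (r (g (k) (f (m (k)))) (g (k) (r (g (k) (k)) (r (k) (k)))))) (f (s)))))  →  (r (f (s)) (r (g (k) (r (g (k) (f (m (k)))) (g (k) (r (g (k) (k)) (r (k) (k)))))) (f (s))))
2. (r (f (s)) (r (g (k) (r (g (k) (f (m (k)))) (g (k) (r (g (k) (k)) (r (k) (k)))))) (f (s))))  →  (r (f (s)) (r (r (g (k) (f (m (k)))) (g (k) (r (g (k) (k)) (r (k) (k))))) (f (s))))
3. (r (f (s)) (r (r (g (k) (f (m (k)))) (g (k) (r (g (k) (k)) (r (k) (k))))) (f (s))))  →  (r (f (s)) (r (r (f (m (k))) (g (k) (r (g (k) (k)) (r (k) (k))))) (f (s))))
4. (r (f (s)) (r (r (f (m (k))) (g (k) (r (g (k) (k)) (r (k) (k))))) (f (s))))  →  (r (f (s)) (r (r (f (m (k))) (r (g (k) (k)) (r (k) (k)))) (f (s))))
5. (r (f (s)) (r (r (f (m (k))) (r (g (k) (k)) (r (k) (k)))) (f (s))))  →  (r (f (s)) (r (r (f (m (k))) (r (k) (r (k) (k)))) (f (s))))

normal form = (r (f (s)) (r (r (f (m (k))) (r (k) (r (k) (k)))) (f (s))))


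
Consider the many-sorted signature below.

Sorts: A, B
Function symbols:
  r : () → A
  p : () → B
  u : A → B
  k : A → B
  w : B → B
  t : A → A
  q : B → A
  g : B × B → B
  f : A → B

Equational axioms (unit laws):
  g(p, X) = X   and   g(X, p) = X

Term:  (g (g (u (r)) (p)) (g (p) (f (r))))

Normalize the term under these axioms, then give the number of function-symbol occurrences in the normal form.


size = 5

1. (g (g (u (r)) (p)) (g (p) (f (r))))  →  (g (u (r)) (g (p) (f (r))))
2. (g (u (r)) (g (p) (f (r))))  →  (g (u (r)) (f (r)))
normal form: (g (u (r)) (f (r)))


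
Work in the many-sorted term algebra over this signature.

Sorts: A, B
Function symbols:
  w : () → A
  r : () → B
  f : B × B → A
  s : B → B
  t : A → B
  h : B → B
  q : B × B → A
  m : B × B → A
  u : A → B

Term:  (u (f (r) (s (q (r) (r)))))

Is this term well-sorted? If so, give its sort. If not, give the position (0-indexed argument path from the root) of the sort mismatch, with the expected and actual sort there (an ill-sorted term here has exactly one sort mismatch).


ill-sorted at position [0, 1, 0]: expected B, got A

    (r) : B
        (r) : B
        (r) : B
      (q (r) (r)) : A
    (s (q (r) (r))) : ✗ arg 0 at [0, 1, 0] has sort A, expected B


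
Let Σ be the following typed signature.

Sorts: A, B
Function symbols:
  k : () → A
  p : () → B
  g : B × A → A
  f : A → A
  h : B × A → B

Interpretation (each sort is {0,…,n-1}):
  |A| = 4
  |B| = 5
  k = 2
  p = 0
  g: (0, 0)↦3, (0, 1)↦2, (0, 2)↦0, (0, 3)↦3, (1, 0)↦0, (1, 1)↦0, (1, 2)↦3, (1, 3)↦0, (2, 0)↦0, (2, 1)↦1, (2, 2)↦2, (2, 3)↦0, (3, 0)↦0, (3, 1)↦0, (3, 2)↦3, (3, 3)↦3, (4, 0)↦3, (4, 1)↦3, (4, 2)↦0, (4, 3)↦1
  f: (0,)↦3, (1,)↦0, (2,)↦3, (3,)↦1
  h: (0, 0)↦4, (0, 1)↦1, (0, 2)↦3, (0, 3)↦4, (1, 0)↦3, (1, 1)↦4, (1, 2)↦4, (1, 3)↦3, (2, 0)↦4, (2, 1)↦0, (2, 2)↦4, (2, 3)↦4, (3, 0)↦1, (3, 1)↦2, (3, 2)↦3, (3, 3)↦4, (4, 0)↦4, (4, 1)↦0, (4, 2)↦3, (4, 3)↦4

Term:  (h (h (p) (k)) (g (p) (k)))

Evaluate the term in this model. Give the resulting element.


  p = 0
  k = 2
  (h (p) (k)) = h(0, 2) = 3
  p = 0
  k = 2
  (g (p) (k)) = g(0, 2) = 0
  (h (h (p) (k)) (g (p) (k))) = h(3, 0) = 1

value = 1


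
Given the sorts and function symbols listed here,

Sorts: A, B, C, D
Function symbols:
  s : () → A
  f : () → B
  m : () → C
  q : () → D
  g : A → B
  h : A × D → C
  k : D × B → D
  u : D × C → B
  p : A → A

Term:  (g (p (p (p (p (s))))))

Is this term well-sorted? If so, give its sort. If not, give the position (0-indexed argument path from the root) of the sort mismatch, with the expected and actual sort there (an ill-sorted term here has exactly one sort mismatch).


          (s) : A
        (p (s)) : A
      (p (p (s))) : A
    (p (p (p (s)))) : A
  (p (p (p (p (s))))) : A
(g (p (p (p (p (s)))))) : B

well-sorted; sort = B


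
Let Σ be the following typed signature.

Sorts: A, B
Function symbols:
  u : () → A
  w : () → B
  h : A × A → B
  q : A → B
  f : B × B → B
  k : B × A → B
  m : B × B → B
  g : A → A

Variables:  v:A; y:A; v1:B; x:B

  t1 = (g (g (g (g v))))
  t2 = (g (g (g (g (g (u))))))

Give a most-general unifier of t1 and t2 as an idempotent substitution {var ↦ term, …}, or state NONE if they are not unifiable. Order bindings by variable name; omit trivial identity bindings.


{v ↦ (g (u))}


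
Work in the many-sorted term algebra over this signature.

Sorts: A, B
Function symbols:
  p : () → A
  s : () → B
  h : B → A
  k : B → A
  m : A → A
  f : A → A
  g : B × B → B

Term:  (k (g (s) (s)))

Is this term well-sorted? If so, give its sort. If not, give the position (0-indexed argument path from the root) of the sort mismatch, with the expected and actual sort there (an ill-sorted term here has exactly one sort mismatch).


    (s) : B
    (s) : B
  (g (s) (s)) : B
(k (g (s) (s))) : A

well-sorted; sort = A


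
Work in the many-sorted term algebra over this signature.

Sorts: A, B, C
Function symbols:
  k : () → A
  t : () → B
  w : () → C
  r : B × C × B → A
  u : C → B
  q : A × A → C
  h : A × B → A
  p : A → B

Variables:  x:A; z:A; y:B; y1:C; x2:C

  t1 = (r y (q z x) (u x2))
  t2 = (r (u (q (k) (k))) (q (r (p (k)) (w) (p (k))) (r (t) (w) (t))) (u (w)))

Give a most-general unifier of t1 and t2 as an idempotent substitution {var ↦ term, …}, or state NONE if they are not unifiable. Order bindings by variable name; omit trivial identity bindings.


{x ↦ (r (t) (w) (t)), x2 ↦ (w), y ↦ (u (q (k) (k))), z ↦ (r (p (k)) (w) (p (k)))}


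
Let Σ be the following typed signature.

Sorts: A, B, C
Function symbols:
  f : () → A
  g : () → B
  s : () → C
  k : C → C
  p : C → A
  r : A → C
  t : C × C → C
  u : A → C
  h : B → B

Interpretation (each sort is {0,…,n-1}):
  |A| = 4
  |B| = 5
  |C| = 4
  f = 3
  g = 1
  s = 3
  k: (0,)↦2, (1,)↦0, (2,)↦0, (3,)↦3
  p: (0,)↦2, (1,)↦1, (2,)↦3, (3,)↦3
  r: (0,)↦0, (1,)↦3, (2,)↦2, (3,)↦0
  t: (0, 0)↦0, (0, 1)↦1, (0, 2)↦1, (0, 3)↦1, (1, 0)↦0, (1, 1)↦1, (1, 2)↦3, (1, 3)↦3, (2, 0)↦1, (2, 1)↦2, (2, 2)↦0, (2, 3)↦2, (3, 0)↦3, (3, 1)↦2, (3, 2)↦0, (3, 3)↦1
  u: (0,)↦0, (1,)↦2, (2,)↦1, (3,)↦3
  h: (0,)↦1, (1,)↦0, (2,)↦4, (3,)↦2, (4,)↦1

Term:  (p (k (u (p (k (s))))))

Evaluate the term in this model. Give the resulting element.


value = 3

  s = 3
  (k (s)) = k(3,) = 3
  (p (k (s))) = p(3,) = 3
  (u (p (k (s)))) = u(3,) = 3
  (k (u (p (k (s))))) = k(3,) = 3
  (p (k (u (p (k (s)))))) = p(3,) = 3


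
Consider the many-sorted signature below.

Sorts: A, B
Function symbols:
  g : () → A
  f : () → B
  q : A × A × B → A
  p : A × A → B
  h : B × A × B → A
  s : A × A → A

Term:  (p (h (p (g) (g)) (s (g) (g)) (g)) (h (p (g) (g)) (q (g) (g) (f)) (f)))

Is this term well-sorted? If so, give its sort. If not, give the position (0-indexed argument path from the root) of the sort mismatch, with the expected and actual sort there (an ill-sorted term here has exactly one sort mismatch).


ill-sorted at position [0, 2]: expected B, got A

      (g) : A
      (g) : A
    (p (g) (g)) : B
      (g) : A
      (g) : A
    (s (g) (g)) : A
    (g) : A
  (h (p (g) (g)) (s (g) (g)) (g)) : ✗ arg 2 at [0, 2] has sort A, expected B
      (g) : A
      (g) : A
    (p (g) (g)) : B
      (g) : A
      (g) : A
      (f) : B
    (q (g) (g) (f)) : A
    (f) : B
  (h (p (g) (g)) (q (g) (g) (f)) (f)) : A


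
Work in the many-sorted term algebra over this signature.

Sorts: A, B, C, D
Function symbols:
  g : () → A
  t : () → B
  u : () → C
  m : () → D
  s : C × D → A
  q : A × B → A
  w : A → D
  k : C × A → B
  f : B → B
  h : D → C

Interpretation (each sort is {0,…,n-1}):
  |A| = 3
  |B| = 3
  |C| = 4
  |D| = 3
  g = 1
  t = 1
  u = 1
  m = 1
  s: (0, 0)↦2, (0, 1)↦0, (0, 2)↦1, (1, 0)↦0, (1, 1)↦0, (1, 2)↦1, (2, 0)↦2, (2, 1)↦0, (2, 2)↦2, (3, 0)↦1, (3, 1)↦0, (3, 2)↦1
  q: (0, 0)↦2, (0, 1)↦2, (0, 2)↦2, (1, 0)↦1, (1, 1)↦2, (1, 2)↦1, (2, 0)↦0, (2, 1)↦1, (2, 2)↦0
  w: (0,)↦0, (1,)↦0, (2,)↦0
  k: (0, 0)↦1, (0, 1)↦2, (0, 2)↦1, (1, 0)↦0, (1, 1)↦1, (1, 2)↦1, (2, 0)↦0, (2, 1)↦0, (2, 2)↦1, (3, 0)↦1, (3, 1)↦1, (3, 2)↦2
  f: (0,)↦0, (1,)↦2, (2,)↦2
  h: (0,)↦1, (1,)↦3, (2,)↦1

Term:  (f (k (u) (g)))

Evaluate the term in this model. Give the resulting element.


  u = 1
  g = 1
  (k (u) (g)) = k(1, 1) = 1
  (f (k (u) (g))) = f(1,) = 2

value = 2


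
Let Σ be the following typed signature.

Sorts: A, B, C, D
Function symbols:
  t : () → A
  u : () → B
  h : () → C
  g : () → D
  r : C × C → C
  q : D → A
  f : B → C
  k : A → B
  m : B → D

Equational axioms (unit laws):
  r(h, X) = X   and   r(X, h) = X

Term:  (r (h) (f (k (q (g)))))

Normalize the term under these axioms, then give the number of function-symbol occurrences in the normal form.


size = 4

1. (r (h) (f (k (q (g)))))  →  (f (k (q (g))))
normal form: (f (k (q (g))))


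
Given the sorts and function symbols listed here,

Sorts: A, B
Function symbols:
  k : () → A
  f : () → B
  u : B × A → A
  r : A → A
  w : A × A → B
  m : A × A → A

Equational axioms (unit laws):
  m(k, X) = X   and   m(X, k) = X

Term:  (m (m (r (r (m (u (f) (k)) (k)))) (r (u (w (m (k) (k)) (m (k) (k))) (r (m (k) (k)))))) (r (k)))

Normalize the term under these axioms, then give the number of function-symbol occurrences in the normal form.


1. (m (m (r (r (m (u (f) (k)) (k)))) (r (u (w (m (k) (k)) (m (k) (k))) (r (m (k) (k)))))) (r (k)))  →  (m (m (r (r (u (f) (k)))) (r (u (w (m (k) (k)) (m (k) (k))) (r (m (k) (k)))))) (r (k)))
2. (m (m (r (r (u (f) (k)))) (r (u (w (m (k) (k)) (m (k) (k))) (r (m (k) (k)))))) (r (k)))  →  (m (m (r (r (u (f) (k)))) (r (u (w (k) (m (k) (k))) (r (m (k) (k)))))) (r (k)))
3. (m (m (r (r (u (f) (k)))) (r (u (w (k) (m (k) (k))) (r (m (k) (k)))))) (r (k)))  →  (m (m (r (r (u (f) (k)))) (r (u (w (k) (k)) (r (m (k) (k)))))) (r (k)))
4. (m (m (r (r (u (f) (k)))) (r (u (w (k) (k)) (r (m (k) (k)))))) (r (k)))  →  (m (m (r (r (u (f) (k)))) (r (u (w (k) (k)) (r (k))))) (r (k)))
normal form: (m (m (r (r (u (f) (k)))) (r (u (w (k) (k)) (r (k))))) (r (k)))

size = 16


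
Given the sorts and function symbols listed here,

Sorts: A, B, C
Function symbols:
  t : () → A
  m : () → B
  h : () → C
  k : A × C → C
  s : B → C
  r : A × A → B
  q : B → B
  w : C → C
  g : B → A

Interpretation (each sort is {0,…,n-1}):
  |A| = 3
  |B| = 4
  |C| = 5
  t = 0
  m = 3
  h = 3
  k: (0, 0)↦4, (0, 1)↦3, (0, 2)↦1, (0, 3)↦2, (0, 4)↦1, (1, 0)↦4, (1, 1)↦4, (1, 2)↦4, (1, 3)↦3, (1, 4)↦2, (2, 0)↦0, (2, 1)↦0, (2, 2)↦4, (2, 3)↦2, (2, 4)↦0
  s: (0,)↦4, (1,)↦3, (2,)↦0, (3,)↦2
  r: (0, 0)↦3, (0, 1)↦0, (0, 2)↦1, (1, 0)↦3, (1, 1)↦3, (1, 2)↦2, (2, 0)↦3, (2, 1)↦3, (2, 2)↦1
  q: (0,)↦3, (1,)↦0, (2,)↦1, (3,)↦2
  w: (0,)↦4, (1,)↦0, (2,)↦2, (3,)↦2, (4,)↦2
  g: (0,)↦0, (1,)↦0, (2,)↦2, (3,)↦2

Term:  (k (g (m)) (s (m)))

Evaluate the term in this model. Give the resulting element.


value = 4

  m = 3
  (g (m)) = g(3,) = 2
  m = 3
  (s (m)) = s(3,) = 2
  (k (g (m)) (s (m))) = k(2, 2) = 4


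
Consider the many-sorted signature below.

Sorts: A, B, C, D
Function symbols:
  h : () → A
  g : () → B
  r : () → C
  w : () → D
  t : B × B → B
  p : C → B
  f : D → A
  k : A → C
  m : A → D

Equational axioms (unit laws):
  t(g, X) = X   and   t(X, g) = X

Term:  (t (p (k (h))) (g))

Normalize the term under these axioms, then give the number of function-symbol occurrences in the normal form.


1. (t (p (k (h))) (g))  →  (p (k (h)))
normal form: (p (k (h)))

size = 3


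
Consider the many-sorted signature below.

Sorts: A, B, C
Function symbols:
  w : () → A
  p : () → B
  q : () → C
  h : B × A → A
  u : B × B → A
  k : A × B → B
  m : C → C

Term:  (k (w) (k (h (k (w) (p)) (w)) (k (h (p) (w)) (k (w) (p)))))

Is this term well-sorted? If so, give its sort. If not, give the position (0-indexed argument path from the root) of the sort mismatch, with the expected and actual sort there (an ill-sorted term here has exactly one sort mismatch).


well-sorted; sort = B

  (w) : A
        (w) : A
        (p) : B
      (k (w) (p)) : B
      (w) : A
    (h (k (w) (p)) (w)) : A
        (p) : B
        (w) : A
      (h (p) (w)) : A
        (w) : A
        (p) : B
      (k (w) (p)) : B
    (k (h (p) (w)) (k (w) (p))) : B
  (k (h (k (w) (p)) (w)) (k (h (p) (w)) (k (w) (p)))) : B
(k (w) (k (h (k (w) (p)) (w)) (k (h (p) (w)) (k (w) (p))))) : B


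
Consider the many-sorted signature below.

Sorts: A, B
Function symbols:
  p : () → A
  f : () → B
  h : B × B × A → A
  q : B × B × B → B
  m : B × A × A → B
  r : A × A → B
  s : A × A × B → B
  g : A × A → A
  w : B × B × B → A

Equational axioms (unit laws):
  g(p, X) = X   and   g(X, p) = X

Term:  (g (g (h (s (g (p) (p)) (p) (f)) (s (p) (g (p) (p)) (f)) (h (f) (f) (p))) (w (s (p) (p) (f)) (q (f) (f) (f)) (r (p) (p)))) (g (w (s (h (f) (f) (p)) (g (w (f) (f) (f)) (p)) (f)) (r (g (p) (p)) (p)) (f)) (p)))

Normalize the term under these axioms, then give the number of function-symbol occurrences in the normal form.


1. (g (g (h (s (g (p) (p)) (p) (f)) (s (p) (g (p) (p)) (f)) (h (f) (f) (p))) (w (s (p) (p) (f)) (q (f) (f) (f)) (r (p) (p)))) (g (w (s (h (f) (f) (p)) (g (w (f) (f) (f)) (p)) (f)) (r (g (p) (p)) (p)) (f)) (p)))  →  (g (g (h (s (p) (p) (f)) (s (p) (g (p) (p)) (f)) (h (f) (f) (p))) (w (s (p) (p) (f)) (q (f) (f) (f)) (r (p) (p)))) (g (w (s (h (f) (f) (p)) (g (w (f) (f) (f)) (p)) (f)) (r (g (p) (p)) (p)) (f)) (p)))
2. (g (g (h (s (p) (p) (f)) (s (p) (g (p) (p)) (f)) (h (f) (f) (p))) (w (s (p) (p) (f)) (q (f) (f) (f)) (r (p) (p)))) (g (w (s (h (f) (f) (p)) (g (w (f) (f) (f)) (p)) (f)) (r (g (p) (p)) (p)) (f)) (p)))  →  (g (g (h (s (p) (p) (f)) (s (p) (p) (f)) (h (f) (f) (p))) (w (s (p) (p) (f)) (q (f) (f) (f)) (r (p) (p)))) (g (w (s (h (f) (f) (p)) (g (w (f) (f) (f)) (p)) (f)) (r (g (p) (p)) (p)) (f)) (p)))
3. (g (g (h (s (p) (p) (f)) (s (p) (p) (f)) (h (f) (f) (p))) (w (s (p) (p) (f)) (q (f) (f) (f)) (r (p) (p)))) (g (w (s (h (f) (f) (p)) (g (w (f) (f) (f)) (p)) (f)) (r (g (p) (p)) (p)) (f)) (p)))  →  (g (g (h (s (p) (p) (f)) (s (p) (p) (f)) (h (f) (f) (p))) (w (s (p) (p) (f)) (q (f) (f) (f)) (r (p) (p)))) (w (s (h (f) (f) (p)) (g (w (f) (f) (f)) (p)) (f)) (r (g (p) (p)) (p)) (f)))
4. (g (g (h (s (p) (p) (f)) (s (p) (p) (f)) (h (f) (f) (p))) (w (s (p) (p) (f)) (q (f) (f) (f)) (r (p) (p)))) (w (s (h (f) (f) (p)) (g (w (f) (f) (f)) (p)) (f)) (r (g (p) (p)) (p)) (f)))  →  (g (g (h (s (p) (p) (f)) (s (p) (p) (f)) (h (f) (f) (p))) (w (s (p) (p) (f)) (q (f) (f) (f)) (r (p) (p)))) (w (s (h (f) (f) (p)) (w (f) (f) (f)) (f)) (r (g (p) (p)) (p)) (f)))
5. (g (g (h (s (p) (p) (f)) (s (p) (p) (f)) (h (f) (f) (p))) (w (s (p) (p) (f)) (q (f) (f) (f)) (r (p) (p)))) (w (s (h (f) (f) (p)) (w (f) (f) (f)) (f)) (r (g (p) (p)) (p)) (f)))  →  (g (g (h (s (p) (p) (f)) (s (p) (p) (f)) (h (f) (f) (p))) (w (s (p) (p) (f)) (q (f) (f) (f)) (r (p) (p)))) (w (s (h (f) (f) (p)) (w (f) (f) (f)) (f)) (r (p) (p)) (f)))
normal form: (g (g (h (s (p) (p) (f)) (s (p) (p) (f)) (h (f) (f) (p))) (w (s (p) (p) (f)) (q (f) (f) (f)) (r (p) (p)))) (w (s (h (f) (f) (p)) (w (f) (f) (f)) (f)) (r (p) (p)) (f)))

size = 42


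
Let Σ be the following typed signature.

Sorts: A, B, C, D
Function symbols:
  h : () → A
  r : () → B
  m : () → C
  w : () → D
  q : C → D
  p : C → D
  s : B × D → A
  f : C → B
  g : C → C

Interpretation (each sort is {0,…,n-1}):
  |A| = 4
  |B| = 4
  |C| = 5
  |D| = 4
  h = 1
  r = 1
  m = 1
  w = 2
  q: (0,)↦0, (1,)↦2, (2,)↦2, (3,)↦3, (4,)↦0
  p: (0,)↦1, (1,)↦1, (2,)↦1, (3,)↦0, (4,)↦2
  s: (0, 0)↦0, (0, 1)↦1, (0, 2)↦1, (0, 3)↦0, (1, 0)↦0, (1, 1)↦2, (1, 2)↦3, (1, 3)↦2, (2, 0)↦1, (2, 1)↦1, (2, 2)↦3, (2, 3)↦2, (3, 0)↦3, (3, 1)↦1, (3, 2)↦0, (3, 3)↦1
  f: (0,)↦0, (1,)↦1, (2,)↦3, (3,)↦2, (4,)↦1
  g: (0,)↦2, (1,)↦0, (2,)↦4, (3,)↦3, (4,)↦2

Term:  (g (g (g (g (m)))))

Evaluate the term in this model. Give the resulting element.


  m = 1
  (g (m)) = g(1,) = 0
  (g (g (m))) = g(0,) = 2
  (g (g (g (m)))) = g(2,) = 4
  (g (g (g (g (m))))) = g(4,) = 2

value = 2


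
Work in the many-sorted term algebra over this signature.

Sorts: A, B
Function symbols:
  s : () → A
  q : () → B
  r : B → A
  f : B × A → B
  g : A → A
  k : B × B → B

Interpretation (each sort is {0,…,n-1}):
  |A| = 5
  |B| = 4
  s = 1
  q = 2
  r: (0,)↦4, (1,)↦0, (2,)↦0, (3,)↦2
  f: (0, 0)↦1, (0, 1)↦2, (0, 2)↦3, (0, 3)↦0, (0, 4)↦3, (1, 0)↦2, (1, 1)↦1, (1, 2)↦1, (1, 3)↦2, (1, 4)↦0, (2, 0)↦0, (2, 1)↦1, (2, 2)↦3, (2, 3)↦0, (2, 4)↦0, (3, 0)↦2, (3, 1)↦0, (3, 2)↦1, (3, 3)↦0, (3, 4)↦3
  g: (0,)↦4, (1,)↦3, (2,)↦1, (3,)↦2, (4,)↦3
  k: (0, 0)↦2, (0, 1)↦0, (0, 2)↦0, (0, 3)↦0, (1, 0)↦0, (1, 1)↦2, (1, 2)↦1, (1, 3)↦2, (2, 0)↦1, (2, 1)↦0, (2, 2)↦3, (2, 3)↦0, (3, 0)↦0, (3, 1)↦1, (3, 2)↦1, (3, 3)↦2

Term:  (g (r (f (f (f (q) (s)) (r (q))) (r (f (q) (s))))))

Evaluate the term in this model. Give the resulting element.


  q = 2
  s = 1
  (f (q) (s)) = f(2, 1) = 1
  q = 2
  (r (q)) = r(2,) = 0
  (f (f (q) (s)) (r (q))) = f(1, 0) = 2
  q = 2
  s = 1
  (f (q) (s)) = f(2, 1) = 1
  (r (f (q) (s))) = r(1,) = 0
  (f (f (f (q) (s)) (r (q))) (r (f (q) (s)))) = f(2, 0) = 0
  (r (f (f (f (q) (s)) (r (q))) (r (f (q) (s))))) = r(0,) = 4
  (g (r (f (f (f (q) (s)) (r (q))) (r (f (q) (s)))))) = g(4,) = 3

value = 3


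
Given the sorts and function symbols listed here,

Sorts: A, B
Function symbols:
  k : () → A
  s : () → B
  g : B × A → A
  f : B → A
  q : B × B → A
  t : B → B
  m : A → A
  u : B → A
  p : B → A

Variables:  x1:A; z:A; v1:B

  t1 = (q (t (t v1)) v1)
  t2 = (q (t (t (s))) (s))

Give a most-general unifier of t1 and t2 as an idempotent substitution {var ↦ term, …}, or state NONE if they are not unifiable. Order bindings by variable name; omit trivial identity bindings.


{v1 ↦ (s)}


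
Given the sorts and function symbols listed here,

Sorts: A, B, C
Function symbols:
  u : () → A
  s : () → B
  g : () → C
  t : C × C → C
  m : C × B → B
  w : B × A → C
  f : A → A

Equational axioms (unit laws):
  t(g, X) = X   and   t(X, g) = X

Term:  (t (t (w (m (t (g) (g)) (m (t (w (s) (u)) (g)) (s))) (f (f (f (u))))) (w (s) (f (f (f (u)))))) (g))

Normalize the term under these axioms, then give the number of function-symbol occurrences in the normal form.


size = 19

1. (t (t (w (m (t (g) (g)) (m (t (w (s) (u)) (g)) (s))) (f (f (f (u))))) (w (s) (f (f (f (u)))))) (g))  →  (t (w (m (t (g) (g)) (m (t (w (s) (u)) (g)) (s))) (f (f (f (u))))) (w (s) (f (f (f (u))))))
2. (t (w (m (t (g) (g)) (m (t (w (s) (u)) (g)) (s))) (f (f (f (u))))) (w (s) (f (f (f (u))))))  →  (t (w (m (g) (m (t (w (s) (u)) (g)) (s))) (f (f (f (u))))) (w (s) (f (f (f (u))))))
3. (t (w (m (g) (m (t (w (s) (u)) (g)) (s))) (f (f (f (u))))) (w (s) (f (f (f (u))))))  →  (t (w (m (g) (m (w (s) (u)) (s))) (f (f (f (u))))) (w (s) (f (f (f (u))))))
normal form: (t (w (m (g) (m (w (s) (u)) (s))) (f (f (f (u))))) (w (s) (f (f (f (u))))))
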